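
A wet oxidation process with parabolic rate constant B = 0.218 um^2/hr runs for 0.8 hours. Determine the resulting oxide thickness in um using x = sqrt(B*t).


Step 1: Compute B*t = 0.218 * 0.8 = 0.1744
Step 2: x = sqrt(0.1744)
x = 0.418 um


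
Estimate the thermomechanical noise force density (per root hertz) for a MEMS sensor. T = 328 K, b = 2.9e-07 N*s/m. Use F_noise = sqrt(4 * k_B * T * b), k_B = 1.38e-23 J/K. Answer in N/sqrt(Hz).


Step 1: Compute 4 * k_B * T * b
= 4 * 1.38e-23 * 328 * 2.9e-07
= 5.2506e-27 N^2/Hz
Step 2: F_noise = sqrt(5.2506e-27)
F_noise = 7.25e-14 N/sqrt(Hz)


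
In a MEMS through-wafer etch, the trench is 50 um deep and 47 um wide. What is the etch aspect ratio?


Step 1: AR = depth / width
Step 2: AR = 50 / 47
AR = 1.1


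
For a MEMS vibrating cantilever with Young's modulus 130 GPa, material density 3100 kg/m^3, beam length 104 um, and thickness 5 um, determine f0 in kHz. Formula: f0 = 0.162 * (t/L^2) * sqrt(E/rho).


Step 1: Convert units to SI.
t_SI = 5e-6 m, L_SI = 104e-6 m
Step 2: Calculate sqrt(E/rho).
sqrt(130e9 / 3100) = 6475.76 m/s
Step 3: Compute f0.
f0 = 0.162 * 5e-6 / (104e-6)^2 * 6475.76 = 484963.5 Hz = 484.96 kHz


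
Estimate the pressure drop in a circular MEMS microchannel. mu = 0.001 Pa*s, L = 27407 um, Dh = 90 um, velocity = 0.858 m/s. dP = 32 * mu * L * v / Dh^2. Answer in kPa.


Step 1: Convert to SI: L = 27407e-6 m, Dh = 90e-6 m
Step 2: dP = 32 * 0.001 * 27407e-6 * 0.858 / (90e-6)^2
Step 3: dP = 92899.58 Pa
Step 4: Convert to kPa: dP = 92.9 kPa


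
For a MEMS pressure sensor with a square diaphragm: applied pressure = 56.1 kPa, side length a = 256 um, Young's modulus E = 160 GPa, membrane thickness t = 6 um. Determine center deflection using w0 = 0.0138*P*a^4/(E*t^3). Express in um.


Step 1: Convert pressure to compatible units (E is in GPa, so P in GPa).
P = 56.1 kPa = 56.1e-6 GPa
Step 2: Compute numerator: 0.0138 * P * a^4.
a^4 = 256^4 = 4294967296
numerator = 0.0138 * 56.1e-6 * 4294967296 = 3.3251e+03
Step 3: Compute denominator: E * t^3 = 160 * 6^3 = 34560
Step 4: w0 = numerator / denominator = 3.3251e+03 / 34560 = 0.0962 um


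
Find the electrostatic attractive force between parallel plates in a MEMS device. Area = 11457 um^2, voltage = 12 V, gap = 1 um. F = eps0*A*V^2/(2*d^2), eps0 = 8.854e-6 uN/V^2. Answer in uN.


Step 1: Identify parameters.
eps0 = 8.854e-6 uN/V^2, A = 11457 um^2, V = 12 V, d = 1 um
Step 2: Compute V^2 = 12^2 = 144
Step 3: Compute d^2 = 1^2 = 1
Step 4: F = 0.5 * 8.854e-6 * 11457 * 144 / 1
F = 7.304 uN


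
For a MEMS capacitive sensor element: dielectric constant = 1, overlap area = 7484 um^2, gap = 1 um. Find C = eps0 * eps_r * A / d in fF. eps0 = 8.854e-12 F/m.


Step 1: Convert area to m^2: A = 7484e-12 m^2
Step 2: Convert gap to m: d = 1e-6 m
Step 3: C = eps0 * eps_r * A / d
C = 8.854e-12 * 1 * 7484e-12 / 1e-6
Step 4: Convert to fF (multiply by 1e15).
C = 66.26 fF


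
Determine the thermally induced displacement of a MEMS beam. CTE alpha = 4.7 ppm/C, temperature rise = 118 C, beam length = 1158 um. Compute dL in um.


Step 1: Convert CTE: alpha = 4.7 ppm/C = 4.7e-6 /C
Step 2: dL = 4.7e-6 * 118 * 1158
dL = 0.6422 um


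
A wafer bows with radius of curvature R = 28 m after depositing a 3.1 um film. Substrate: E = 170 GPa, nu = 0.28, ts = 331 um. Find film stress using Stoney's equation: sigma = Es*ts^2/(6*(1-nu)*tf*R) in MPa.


Step 1: Compute numerator: Es * ts^2 = 170 * 331^2 = 18625370 (GPa*um^2)
Step 2: Compute denominator (R in um): 6*(1-nu)*tf*R = 6*0.72*3.1*28e6 = 374976000.0 (um^2)
Step 3: sigma (GPa) = 18625370 / 374976000.0 = 4.9671e-02 GPa
Step 4: Convert to MPa (x1000): sigma = 49.7 MPa


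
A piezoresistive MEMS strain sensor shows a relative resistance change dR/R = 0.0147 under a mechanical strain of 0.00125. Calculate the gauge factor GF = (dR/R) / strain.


Step 1: Identify values.
dR/R = 0.0147, strain = 0.00125
Step 2: GF = (dR/R) / strain = 0.0147 / 0.00125
GF = 11.8


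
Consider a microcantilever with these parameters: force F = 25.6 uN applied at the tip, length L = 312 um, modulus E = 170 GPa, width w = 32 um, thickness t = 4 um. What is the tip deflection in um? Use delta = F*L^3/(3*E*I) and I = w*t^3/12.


Step 1: Calculate the second moment of area.
I = w * t^3 / 12 = 32 * 4^3 / 12 = 170.6667 um^4
Step 2: Convert E to consistent units (1 GPa = 1000 uN/um^2).
E = 170 GPa = 170000 uN/um^2
Step 3: Calculate tip deflection.
delta = F * L^3 / (3 * E * I)
delta = 25.6 * 312^3 / (3 * 170000 * 170.6667)
delta = 8.9327 um


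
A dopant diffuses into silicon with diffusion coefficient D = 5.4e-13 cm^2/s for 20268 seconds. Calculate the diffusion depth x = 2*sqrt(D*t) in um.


Step 1: Compute D*t = 5.4e-13 * 20268 = 1.094472e-08 cm^2
Step 2: sqrt(D*t) = 1.04617e-04 cm
Step 3: x = 2 * 1.04617e-04 cm = 2.09234e-04 cm
Step 4: Convert to um (1 cm = 1e4 um): x = 2.092 um


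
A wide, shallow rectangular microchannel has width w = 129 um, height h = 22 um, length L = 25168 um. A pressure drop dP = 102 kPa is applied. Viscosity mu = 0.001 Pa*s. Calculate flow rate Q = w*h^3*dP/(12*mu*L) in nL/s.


Step 1: Convert all dimensions to SI (meters).
w = 129e-6 m, h = 22e-6 m, L = 25168e-6 m, dP = 102e3 Pa
Step 2: Q = w * h^3 * dP / (12 * mu * L)
Q = 129e-6 * (22e-6)^3 * 102e3 / (12 * 0.001 * 25168e-6) = 4.6390385e-10 m^3/s
Step 3: Convert Q from m^3/s to nL/s (1 m^3 = 1e12 nL, so multiply by 1e12).
Q = 463.904 nL/s


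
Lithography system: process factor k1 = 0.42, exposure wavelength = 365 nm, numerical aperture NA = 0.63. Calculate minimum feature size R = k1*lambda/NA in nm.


Step 1: Identify values: k1 = 0.42, lambda = 365 nm, NA = 0.63
Step 2: R = k1 * lambda / NA
R = 0.42 * 365 / 0.63
R = 243.3 nm


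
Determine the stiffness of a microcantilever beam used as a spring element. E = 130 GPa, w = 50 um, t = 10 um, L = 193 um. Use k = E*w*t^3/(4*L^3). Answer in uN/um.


Step 1: Convert E to consistent units (1 GPa = 1000 uN/um^2).
E = 130 GPa = 130000 uN/um^2
Step 2: Compute t^3 = 10^3 = 1000
Step 3: Compute L^3 = 193^3 = 7189057
Step 4: k = 130000 * 50 * 1000 / (4 * 7189057)
k = 226.038 uN/um


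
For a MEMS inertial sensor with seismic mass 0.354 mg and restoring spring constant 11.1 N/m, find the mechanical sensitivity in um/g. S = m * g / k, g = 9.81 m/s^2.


Step 1: Convert mass: m = 0.354 mg = 3.54e-07 kg
Step 2: S = m * g / k = 3.54e-07 * 9.81 / 11.1
Step 3: S = 3.13e-07 m/g
Step 4: Convert to um/g: S = 0.313 um/g


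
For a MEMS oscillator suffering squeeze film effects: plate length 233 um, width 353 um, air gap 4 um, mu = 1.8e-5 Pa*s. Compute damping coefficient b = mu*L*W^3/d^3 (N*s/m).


Step 1: Convert to SI.
L = 233e-6 m, W = 353e-6 m, d = 4e-6 m
Step 2: W^3 = (353e-6)^3 = 4.40e-11 m^3
Step 3: d^3 = (4e-6)^3 = 6.40e-17 m^3
Step 4: b = 1.8e-5 * 233e-6 * 4.40e-11 / 6.40e-17
b = 2.88e-03 N*s/m


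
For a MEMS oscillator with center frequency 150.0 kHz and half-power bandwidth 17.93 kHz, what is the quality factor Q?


Step 1: Q = f0 / bandwidth
Step 2: Q = 150.0 / 17.93
Q = 8.4


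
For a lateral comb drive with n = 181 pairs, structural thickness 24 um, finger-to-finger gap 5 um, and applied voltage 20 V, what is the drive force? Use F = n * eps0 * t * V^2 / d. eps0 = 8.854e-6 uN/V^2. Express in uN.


Step 1: Parameters: n=181, eps0=8.854e-6 uN/V^2, t=24 um, V=20 V, d=5 um
Step 2: V^2 = 400
Step 3: F = 181 * 8.854e-6 * 24 * 400 / 5
F = 3.077 uN


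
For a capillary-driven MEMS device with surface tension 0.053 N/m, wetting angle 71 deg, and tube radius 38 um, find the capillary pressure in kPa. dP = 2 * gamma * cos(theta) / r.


Step 1: cos(71 deg) = 0.3256
Step 2: Convert r to m: r = 38e-6 m
Step 3: dP = 2 * 0.053 * 0.3256 / 38e-6 = 908.3 Pa
Step 4: Convert Pa to kPa (divide by 1000).
dP = 0.91 kPa


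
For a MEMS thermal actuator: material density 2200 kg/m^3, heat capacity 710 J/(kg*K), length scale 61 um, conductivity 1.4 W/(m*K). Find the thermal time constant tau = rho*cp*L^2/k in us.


Step 1: Convert L to m: L = 61e-6 m
Step 2: L^2 = (61e-6)^2 = 3.721e-09 m^2
Step 3: tau = 2200 * 710 * 3.721e-09 / 1.4 = 4.15157286e-03 s
Step 4: Convert to microseconds (multiply by 1e6).
tau = 4151.573 us


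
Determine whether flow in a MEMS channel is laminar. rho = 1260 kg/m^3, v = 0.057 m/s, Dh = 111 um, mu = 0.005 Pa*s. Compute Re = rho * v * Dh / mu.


Step 1: Convert Dh to meters: Dh = 111e-6 m
Step 2: Re = rho * v * Dh / mu
Re = 1260 * 0.057 * 111e-6 / 0.005
Re = 1.594
Since Re = 1.594 is below ~2300, the flow is laminar.


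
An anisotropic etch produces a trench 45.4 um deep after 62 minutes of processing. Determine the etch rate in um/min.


Step 1: Etch rate = depth / time
Step 2: rate = 45.4 / 62
rate = 0.732 um/min


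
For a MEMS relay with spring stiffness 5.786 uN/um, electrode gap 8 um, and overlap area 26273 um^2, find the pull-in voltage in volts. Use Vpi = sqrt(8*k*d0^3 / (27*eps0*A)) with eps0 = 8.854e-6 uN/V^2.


Step 1: Compute numerator: 8 * k * d0^3 = 8 * 5.786 * 8^3 = 23699.456
Step 2: Compute denominator: 27 * eps0 * A = 27 * 8.854e-6 * 26273 = 6.280771
Step 3: Vpi = sqrt(23699.456 / 6.280771)
Vpi = 61.43 V


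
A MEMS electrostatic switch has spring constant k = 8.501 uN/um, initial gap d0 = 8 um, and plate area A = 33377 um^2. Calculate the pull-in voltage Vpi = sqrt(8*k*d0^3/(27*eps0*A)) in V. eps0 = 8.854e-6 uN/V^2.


Step 1: Compute numerator: 8 * k * d0^3 = 8 * 8.501 * 8^3 = 34820.096
Step 2: Compute denominator: 27 * eps0 * A = 27 * 8.854e-6 * 33377 = 7.979039
Step 3: Vpi = sqrt(34820.096 / 7.979039)
Vpi = 66.06 V


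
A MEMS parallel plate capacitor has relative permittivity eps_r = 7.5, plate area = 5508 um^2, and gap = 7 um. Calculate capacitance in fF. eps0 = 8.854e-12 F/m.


Step 1: Convert area to m^2: A = 5508e-12 m^2
Step 2: Convert gap to m: d = 7e-6 m
Step 3: C = eps0 * eps_r * A / d
C = 8.854e-12 * 7.5 * 5508e-12 / 7e-6
Step 4: Convert to fF (multiply by 1e15).
C = 52.25 fF


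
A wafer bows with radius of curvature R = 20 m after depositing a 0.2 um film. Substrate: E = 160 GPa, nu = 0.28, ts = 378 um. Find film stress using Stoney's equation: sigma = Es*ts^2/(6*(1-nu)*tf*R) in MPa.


Step 1: Compute numerator: Es * ts^2 = 160 * 378^2 = 22861440 (GPa*um^2)
Step 2: Compute denominator (R in um): 6*(1-nu)*tf*R = 6*0.72*0.2*20e6 = 17280000.0 (um^2)
Step 3: sigma (GPa) = 22861440 / 17280000.0 = 1.323e+00 GPa
Step 4: Convert to MPa (x1000): sigma = 1323.0 MPa


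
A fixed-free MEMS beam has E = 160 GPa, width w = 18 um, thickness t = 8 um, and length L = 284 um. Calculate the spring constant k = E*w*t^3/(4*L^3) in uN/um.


Step 1: Convert E to consistent units (1 GPa = 1000 uN/um^2).
E = 160 GPa = 160000 uN/um^2
Step 2: Compute t^3 = 8^3 = 512
Step 3: Compute L^3 = 284^3 = 22906304
Step 4: k = 160000 * 18 * 512 / (4 * 22906304)
k = 16.0934 uN/um


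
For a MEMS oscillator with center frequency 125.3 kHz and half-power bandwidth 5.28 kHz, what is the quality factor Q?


Step 1: Q = f0 / bandwidth
Step 2: Q = 125.3 / 5.28
Q = 23.7


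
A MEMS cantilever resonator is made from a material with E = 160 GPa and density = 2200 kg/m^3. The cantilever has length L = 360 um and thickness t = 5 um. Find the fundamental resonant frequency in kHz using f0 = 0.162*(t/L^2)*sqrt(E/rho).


Step 1: Convert units to SI.
t_SI = 5e-6 m, L_SI = 360e-6 m
Step 2: Calculate sqrt(E/rho).
sqrt(160e9 / 2200) = 8528.03 m/s
Step 3: Compute f0.
f0 = 0.162 * 5e-6 / (360e-6)^2 * 8528.03 = 53300.2 Hz = 53.3 kHz


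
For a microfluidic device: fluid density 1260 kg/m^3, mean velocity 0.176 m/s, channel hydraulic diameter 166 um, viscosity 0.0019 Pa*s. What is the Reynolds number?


Step 1: Convert Dh to meters: Dh = 166e-6 m
Step 2: Re = rho * v * Dh / mu
Re = 1260 * 0.176 * 166e-6 / 0.0019
Re = 19.375


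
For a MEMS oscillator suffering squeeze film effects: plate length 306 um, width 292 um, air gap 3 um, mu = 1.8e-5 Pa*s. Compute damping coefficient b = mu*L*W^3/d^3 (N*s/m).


Step 1: Convert to SI.
L = 306e-6 m, W = 292e-6 m, d = 3e-6 m
Step 2: W^3 = (292e-6)^3 = 2.49e-11 m^3
Step 3: d^3 = (3e-6)^3 = 2.70e-17 m^3
Step 4: b = 1.8e-5 * 306e-6 * 2.49e-11 / 2.70e-17
b = 5.08e-03 N*s/m


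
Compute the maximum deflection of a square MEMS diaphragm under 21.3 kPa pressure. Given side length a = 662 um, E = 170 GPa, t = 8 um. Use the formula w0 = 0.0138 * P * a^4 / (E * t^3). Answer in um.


Step 1: Convert pressure to compatible units (E is in GPa, so P in GPa).
P = 21.3 kPa = 21.3e-6 GPa
Step 2: Compute numerator: 0.0138 * P * a^4.
a^4 = 662^4 = 192057803536
numerator = 0.0138 * 21.3e-6 * 192057803536 = 5.64535e+04
Step 3: Compute denominator: E * t^3 = 170 * 8^3 = 87040
Step 4: w0 = numerator / denominator = 5.64535e+04 / 87040 = 0.6486 um


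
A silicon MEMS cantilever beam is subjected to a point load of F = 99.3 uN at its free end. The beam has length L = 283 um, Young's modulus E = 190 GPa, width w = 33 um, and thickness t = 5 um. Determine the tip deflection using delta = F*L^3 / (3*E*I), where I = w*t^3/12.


Step 1: Calculate the second moment of area.
I = w * t^3 / 12 = 33 * 5^3 / 12 = 343.75 um^4
Step 2: Convert E to consistent units (1 GPa = 1000 uN/um^2).
E = 190 GPa = 190000 uN/um^2
Step 3: Calculate tip deflection.
delta = F * L^3 / (3 * E * I)
delta = 99.3 * 283^3 / (3 * 190000 * 343.75)
delta = 11.4866 um


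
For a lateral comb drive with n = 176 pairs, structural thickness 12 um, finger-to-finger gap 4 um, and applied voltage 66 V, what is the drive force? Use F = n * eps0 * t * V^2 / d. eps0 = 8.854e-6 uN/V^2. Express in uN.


Step 1: Parameters: n=176, eps0=8.854e-6 uN/V^2, t=12 um, V=66 V, d=4 um
Step 2: V^2 = 4356
Step 3: F = 176 * 8.854e-6 * 12 * 4356 / 4
F = 20.364 uN


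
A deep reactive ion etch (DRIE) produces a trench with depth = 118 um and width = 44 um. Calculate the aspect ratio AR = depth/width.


Step 1: AR = depth / width
Step 2: AR = 118 / 44
AR = 2.7


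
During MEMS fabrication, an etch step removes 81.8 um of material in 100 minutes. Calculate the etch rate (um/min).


Step 1: Etch rate = depth / time
Step 2: rate = 81.8 / 100
rate = 0.818 um/min


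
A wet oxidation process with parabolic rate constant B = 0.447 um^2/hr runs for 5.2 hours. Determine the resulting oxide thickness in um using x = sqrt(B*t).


Step 1: Compute B*t = 0.447 * 5.2 = 2.3244
Step 2: x = sqrt(2.3244)
x = 1.525 um


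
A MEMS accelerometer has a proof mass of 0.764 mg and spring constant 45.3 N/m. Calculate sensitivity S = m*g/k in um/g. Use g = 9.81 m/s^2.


Step 1: Convert mass: m = 0.764 mg = 7.64e-07 kg
Step 2: S = m * g / k = 7.64e-07 * 9.81 / 45.3
Step 3: S = 1.65e-07 m/g
Step 4: Convert to um/g: S = 0.165 um/g


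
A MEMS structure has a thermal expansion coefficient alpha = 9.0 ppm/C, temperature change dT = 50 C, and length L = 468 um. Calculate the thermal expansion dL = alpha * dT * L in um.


Step 1: Convert CTE: alpha = 9.0 ppm/C = 9.0e-6 /C
Step 2: dL = 9.0e-6 * 50 * 468
dL = 0.2106 um


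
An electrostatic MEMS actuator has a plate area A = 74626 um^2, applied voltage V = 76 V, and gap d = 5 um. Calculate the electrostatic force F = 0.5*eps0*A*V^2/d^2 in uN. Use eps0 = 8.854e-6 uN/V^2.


Step 1: Identify parameters.
eps0 = 8.854e-6 uN/V^2, A = 74626 um^2, V = 76 V, d = 5 um
Step 2: Compute V^2 = 76^2 = 5776
Step 3: Compute d^2 = 5^2 = 25
Step 4: F = 0.5 * 8.854e-6 * 74626 * 5776 / 25
F = 76.329 uN


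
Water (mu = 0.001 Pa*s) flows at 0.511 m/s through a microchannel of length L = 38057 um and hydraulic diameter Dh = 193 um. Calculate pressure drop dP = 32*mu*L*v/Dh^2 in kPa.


Step 1: Convert to SI: L = 38057e-6 m, Dh = 193e-6 m
Step 2: dP = 32 * 0.001 * 38057e-6 * 0.511 / (193e-6)^2
Step 3: dP = 16706.71 Pa
Step 4: Convert to kPa: dP = 16.71 kPa


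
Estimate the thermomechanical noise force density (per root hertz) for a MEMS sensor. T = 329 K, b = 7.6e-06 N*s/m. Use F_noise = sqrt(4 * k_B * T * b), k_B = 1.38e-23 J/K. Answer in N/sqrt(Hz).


Step 1: Compute 4 * k_B * T * b
= 4 * 1.38e-23 * 329 * 7.6e-06
= 1.3802e-25 N^2/Hz
Step 2: F_noise = sqrt(1.3802e-25)
F_noise = 3.72e-13 N/sqrt(Hz)


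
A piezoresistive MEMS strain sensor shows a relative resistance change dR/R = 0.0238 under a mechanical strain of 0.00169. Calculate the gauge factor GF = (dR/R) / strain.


Step 1: Identify values.
dR/R = 0.0238, strain = 0.00169
Step 2: GF = (dR/R) / strain = 0.0238 / 0.00169
GF = 14.1


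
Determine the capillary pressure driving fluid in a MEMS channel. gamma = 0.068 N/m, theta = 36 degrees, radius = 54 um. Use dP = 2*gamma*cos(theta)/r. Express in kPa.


Step 1: cos(36 deg) = 0.809
Step 2: Convert r to m: r = 54e-6 m
Step 3: dP = 2 * 0.068 * 0.809 / 54e-6 = 2037.5 Pa
Step 4: Convert Pa to kPa (divide by 1000).
dP = 2.04 kPa


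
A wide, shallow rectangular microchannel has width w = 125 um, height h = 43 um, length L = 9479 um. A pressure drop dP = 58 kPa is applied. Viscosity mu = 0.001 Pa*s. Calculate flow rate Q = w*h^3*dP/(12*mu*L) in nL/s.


Step 1: Convert all dimensions to SI (meters).
w = 125e-6 m, h = 43e-6 m, L = 9479e-6 m, dP = 58e3 Pa
Step 2: Q = w * h^3 * dP / (12 * mu * L)
Q = 125e-6 * (43e-6)^3 * 58e3 / (12 * 0.001 * 9479e-6) = 5.06756822e-09 m^3/s
Step 3: Convert Q from m^3/s to nL/s (1 m^3 = 1e12 nL, so multiply by 1e12).
Q = 5067.568 nL/s


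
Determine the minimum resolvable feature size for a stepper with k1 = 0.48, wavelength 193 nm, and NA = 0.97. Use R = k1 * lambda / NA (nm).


Step 1: Identify values: k1 = 0.48, lambda = 193 nm, NA = 0.97
Step 2: R = k1 * lambda / NA
R = 0.48 * 193 / 0.97
R = 95.5 nm


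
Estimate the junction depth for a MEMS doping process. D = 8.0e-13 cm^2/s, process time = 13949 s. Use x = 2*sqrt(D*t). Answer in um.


Step 1: Compute D*t = 8.0e-13 * 13949 = 1.11592e-08 cm^2
Step 2: sqrt(D*t) = 1.05637e-04 cm
Step 3: x = 2 * 1.05637e-04 cm = 2.11274e-04 cm
Step 4: Convert to um (1 cm = 1e4 um): x = 2.113 um


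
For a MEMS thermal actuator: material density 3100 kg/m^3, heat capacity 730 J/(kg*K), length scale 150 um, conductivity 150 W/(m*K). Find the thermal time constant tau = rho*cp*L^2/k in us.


Step 1: Convert L to m: L = 150e-6 m
Step 2: L^2 = (150e-6)^2 = 2.25e-08 m^2
Step 3: tau = 3100 * 730 * 2.25e-08 / 150 = 3.3945e-04 s
Step 4: Convert to microseconds (multiply by 1e6).
tau = 339.45 us


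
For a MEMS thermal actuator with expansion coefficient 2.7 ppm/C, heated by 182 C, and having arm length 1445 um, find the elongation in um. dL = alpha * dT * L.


Step 1: Convert CTE: alpha = 2.7 ppm/C = 2.7e-6 /C
Step 2: dL = 2.7e-6 * 182 * 1445
dL = 0.7101 um


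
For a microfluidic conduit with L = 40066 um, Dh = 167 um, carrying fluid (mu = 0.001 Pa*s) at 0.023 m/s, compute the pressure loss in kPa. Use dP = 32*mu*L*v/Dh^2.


Step 1: Convert to SI: L = 40066e-6 m, Dh = 167e-6 m
Step 2: dP = 32 * 0.001 * 40066e-6 * 0.023 / (167e-6)^2
Step 3: dP = 1057.36 Pa
Step 4: Convert to kPa: dP = 1.06 kPa


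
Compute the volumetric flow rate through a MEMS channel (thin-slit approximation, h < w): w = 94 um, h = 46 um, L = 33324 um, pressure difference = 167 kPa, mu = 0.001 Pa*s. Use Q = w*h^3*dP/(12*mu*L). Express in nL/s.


Step 1: Convert all dimensions to SI (meters).
w = 94e-6 m, h = 46e-6 m, L = 33324e-6 m, dP = 167e3 Pa
Step 2: Q = w * h^3 * dP / (12 * mu * L)
Q = 94e-6 * (46e-6)^3 * 167e3 / (12 * 0.001 * 33324e-6) = 3.82102121e-09 m^3/s
Step 3: Convert Q from m^3/s to nL/s (1 m^3 = 1e12 nL, so multiply by 1e12).
Q = 3821.021 nL/s


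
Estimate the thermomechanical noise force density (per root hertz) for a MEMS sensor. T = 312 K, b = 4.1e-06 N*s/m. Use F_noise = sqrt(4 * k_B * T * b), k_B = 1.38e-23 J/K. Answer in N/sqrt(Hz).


Step 1: Compute 4 * k_B * T * b
= 4 * 1.38e-23 * 312 * 4.1e-06
= 7.0612e-26 N^2/Hz
Step 2: F_noise = sqrt(7.0612e-26)
F_noise = 2.66e-13 N/sqrt(Hz)


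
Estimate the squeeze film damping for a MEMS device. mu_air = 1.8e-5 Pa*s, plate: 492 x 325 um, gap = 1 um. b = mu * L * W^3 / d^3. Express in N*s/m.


Step 1: Convert to SI.
L = 492e-6 m, W = 325e-6 m, d = 1e-6 m
Step 2: W^3 = (325e-6)^3 = 3.43e-11 m^3
Step 3: d^3 = (1e-6)^3 = 1.00e-18 m^3
Step 4: b = 1.8e-5 * 492e-6 * 3.43e-11 / 1.00e-18
b = 3.04e-01 N*s/m


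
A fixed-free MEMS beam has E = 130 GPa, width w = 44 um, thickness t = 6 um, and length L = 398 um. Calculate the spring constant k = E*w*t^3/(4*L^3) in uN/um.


Step 1: Convert E to consistent units (1 GPa = 1000 uN/um^2).
E = 130 GPa = 130000 uN/um^2
Step 2: Compute t^3 = 6^3 = 216
Step 3: Compute L^3 = 398^3 = 63044792
Step 4: k = 130000 * 44 * 216 / (4 * 63044792)
k = 4.8994 uN/um


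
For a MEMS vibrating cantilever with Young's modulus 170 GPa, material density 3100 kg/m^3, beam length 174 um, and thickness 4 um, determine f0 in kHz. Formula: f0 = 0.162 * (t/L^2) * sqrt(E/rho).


Step 1: Convert units to SI.
t_SI = 4e-6 m, L_SI = 174e-6 m
Step 2: Calculate sqrt(E/rho).
sqrt(170e9 / 3100) = 7405.32 m/s
Step 3: Compute f0.
f0 = 0.162 * 4e-6 / (174e-6)^2 * 7405.32 = 158496.7 Hz = 158.5 kHz


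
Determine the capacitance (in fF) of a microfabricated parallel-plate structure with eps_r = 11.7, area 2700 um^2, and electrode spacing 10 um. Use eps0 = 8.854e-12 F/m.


Step 1: Convert area to m^2: A = 2700e-12 m^2
Step 2: Convert gap to m: d = 10e-6 m
Step 3: C = eps0 * eps_r * A / d
C = 8.854e-12 * 11.7 * 2700e-12 / 10e-6
Step 4: Convert to fF (multiply by 1e15).
C = 27.97 fF


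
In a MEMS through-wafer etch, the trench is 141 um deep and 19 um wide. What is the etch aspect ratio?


Step 1: AR = depth / width
Step 2: AR = 141 / 19
AR = 7.4


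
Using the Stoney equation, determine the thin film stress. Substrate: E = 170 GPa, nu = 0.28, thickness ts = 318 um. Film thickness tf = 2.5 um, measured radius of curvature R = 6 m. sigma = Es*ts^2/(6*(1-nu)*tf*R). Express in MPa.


Step 1: Compute numerator: Es * ts^2 = 170 * 318^2 = 17191080 (GPa*um^2)
Step 2: Compute denominator (R in um): 6*(1-nu)*tf*R = 6*0.72*2.5*6e6 = 64800000.0 (um^2)
Step 3: sigma (GPa) = 17191080 / 64800000.0 = 2.65294e-01 GPa
Step 4: Convert to MPa (x1000): sigma = 265.3 MPa


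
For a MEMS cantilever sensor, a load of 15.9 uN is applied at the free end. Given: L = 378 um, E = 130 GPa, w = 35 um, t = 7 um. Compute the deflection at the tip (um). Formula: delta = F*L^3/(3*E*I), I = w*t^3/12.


Step 1: Calculate the second moment of area.
I = w * t^3 / 12 = 35 * 7^3 / 12 = 1000.4167 um^4
Step 2: Convert E to consistent units (1 GPa = 1000 uN/um^2).
E = 130 GPa = 130000 uN/um^2
Step 3: Calculate tip deflection.
delta = F * L^3 / (3 * E * I)
delta = 15.9 * 378^3 / (3 * 130000 * 1000.4167)
delta = 2.201 um


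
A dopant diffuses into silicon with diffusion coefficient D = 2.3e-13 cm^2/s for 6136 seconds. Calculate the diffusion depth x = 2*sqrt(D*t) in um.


Step 1: Compute D*t = 2.3e-13 * 6136 = 1.41128e-09 cm^2
Step 2: sqrt(D*t) = 3.7567e-05 cm
Step 3: x = 2 * 3.7567e-05 cm = 7.5134e-05 cm
Step 4: Convert to um (1 cm = 1e4 um): x = 0.751 um


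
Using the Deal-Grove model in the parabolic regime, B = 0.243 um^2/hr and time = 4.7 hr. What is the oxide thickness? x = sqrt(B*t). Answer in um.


Step 1: Compute B*t = 0.243 * 4.7 = 1.1421
Step 2: x = sqrt(1.1421)
x = 1.069 um


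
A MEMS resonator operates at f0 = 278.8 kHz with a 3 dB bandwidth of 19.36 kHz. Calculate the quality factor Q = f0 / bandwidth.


Step 1: Q = f0 / bandwidth
Step 2: Q = 278.8 / 19.36
Q = 14.4


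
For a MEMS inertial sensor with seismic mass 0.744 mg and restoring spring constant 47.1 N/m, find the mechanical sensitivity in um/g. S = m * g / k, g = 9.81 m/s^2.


Step 1: Convert mass: m = 0.744 mg = 7.44e-07 kg
Step 2: S = m * g / k = 7.44e-07 * 9.81 / 47.1
Step 3: S = 1.55e-07 m/g
Step 4: Convert to um/g: S = 0.155 um/g


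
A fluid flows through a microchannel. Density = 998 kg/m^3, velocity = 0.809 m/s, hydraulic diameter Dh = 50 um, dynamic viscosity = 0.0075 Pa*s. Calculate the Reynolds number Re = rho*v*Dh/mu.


Step 1: Convert Dh to meters: Dh = 50e-6 m
Step 2: Re = rho * v * Dh / mu
Re = 998 * 0.809 * 50e-6 / 0.0075
Re = 5.383


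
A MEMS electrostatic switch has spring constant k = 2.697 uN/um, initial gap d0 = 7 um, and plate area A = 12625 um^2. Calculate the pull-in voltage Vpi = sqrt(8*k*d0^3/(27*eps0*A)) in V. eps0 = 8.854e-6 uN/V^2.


Step 1: Compute numerator: 8 * k * d0^3 = 8 * 2.697 * 7^3 = 7400.568
Step 2: Compute denominator: 27 * eps0 * A = 27 * 8.854e-6 * 12625 = 3.018107
Step 3: Vpi = sqrt(7400.568 / 3.018107)
Vpi = 49.52 V


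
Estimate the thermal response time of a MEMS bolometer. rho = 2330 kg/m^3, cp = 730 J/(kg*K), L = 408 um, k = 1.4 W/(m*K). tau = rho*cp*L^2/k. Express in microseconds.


Step 1: Convert L to m: L = 408e-6 m
Step 2: L^2 = (408e-6)^2 = 1.66464e-07 m^2
Step 3: tau = 2330 * 730 * 1.66464e-07 / 1.4 = 2.022418697e-01 s
Step 4: Convert to microseconds (multiply by 1e6).
tau = 202241.87 us


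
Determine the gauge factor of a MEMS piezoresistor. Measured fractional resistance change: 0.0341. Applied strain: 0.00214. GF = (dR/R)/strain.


Step 1: Identify values.
dR/R = 0.0341, strain = 0.00214
Step 2: GF = (dR/R) / strain = 0.0341 / 0.00214
GF = 15.9


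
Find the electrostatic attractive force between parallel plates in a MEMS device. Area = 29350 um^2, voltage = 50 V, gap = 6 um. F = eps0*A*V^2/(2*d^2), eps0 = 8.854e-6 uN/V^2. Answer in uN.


Step 1: Identify parameters.
eps0 = 8.854e-6 uN/V^2, A = 29350 um^2, V = 50 V, d = 6 um
Step 2: Compute V^2 = 50^2 = 2500
Step 3: Compute d^2 = 6^2 = 36
Step 4: F = 0.5 * 8.854e-6 * 29350 * 2500 / 36
F = 9.023 uN


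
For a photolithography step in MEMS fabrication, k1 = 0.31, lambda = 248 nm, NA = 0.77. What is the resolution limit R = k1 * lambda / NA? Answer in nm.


Step 1: Identify values: k1 = 0.31, lambda = 248 nm, NA = 0.77
Step 2: R = k1 * lambda / NA
R = 0.31 * 248 / 0.77
R = 99.8 nm


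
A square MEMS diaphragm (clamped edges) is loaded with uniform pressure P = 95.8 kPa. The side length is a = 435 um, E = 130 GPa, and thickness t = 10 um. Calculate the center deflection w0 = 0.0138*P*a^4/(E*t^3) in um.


Step 1: Convert pressure to compatible units (E is in GPa, so P in GPa).
P = 95.8 kPa = 95.8e-6 GPa
Step 2: Compute numerator: 0.0138 * P * a^4.
a^4 = 435^4 = 35806100625
numerator = 0.0138 * 95.8e-6 * 35806100625 = 4.73371e+04
Step 3: Compute denominator: E * t^3 = 130 * 10^3 = 130000
Step 4: w0 = numerator / denominator = 4.73371e+04 / 130000 = 0.3641 um


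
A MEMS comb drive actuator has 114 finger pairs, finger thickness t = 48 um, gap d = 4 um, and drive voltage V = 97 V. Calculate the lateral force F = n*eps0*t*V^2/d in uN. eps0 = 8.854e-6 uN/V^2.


Step 1: Parameters: n=114, eps0=8.854e-6 uN/V^2, t=48 um, V=97 V, d=4 um
Step 2: V^2 = 9409
Step 3: F = 114 * 8.854e-6 * 48 * 9409 / 4
F = 113.964 uN


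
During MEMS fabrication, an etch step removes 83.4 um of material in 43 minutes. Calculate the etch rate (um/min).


Step 1: Etch rate = depth / time
Step 2: rate = 83.4 / 43
rate = 1.94 um/min


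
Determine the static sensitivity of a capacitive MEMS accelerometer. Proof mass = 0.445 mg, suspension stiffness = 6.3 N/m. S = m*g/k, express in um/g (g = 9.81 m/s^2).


Step 1: Convert mass: m = 0.445 mg = 4.45e-07 kg
Step 2: S = m * g / k = 4.45e-07 * 9.81 / 6.3
Step 3: S = 6.93e-07 m/g
Step 4: Convert to um/g: S = 0.693 um/g


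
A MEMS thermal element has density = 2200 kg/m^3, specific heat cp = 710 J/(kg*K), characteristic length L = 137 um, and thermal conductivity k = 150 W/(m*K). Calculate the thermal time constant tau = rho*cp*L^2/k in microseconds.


Step 1: Convert L to m: L = 137e-6 m
Step 2: L^2 = (137e-6)^2 = 1.8769e-08 m^2
Step 3: tau = 2200 * 710 * 1.8769e-08 / 150 = 1.9544785e-04 s
Step 4: Convert to microseconds (multiply by 1e6).
tau = 195.448 us


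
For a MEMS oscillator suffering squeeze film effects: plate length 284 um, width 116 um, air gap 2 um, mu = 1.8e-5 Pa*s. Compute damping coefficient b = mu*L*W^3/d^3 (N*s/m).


Step 1: Convert to SI.
L = 284e-6 m, W = 116e-6 m, d = 2e-6 m
Step 2: W^3 = (116e-6)^3 = 1.56e-12 m^3
Step 3: d^3 = (2e-6)^3 = 8.00e-18 m^3
Step 4: b = 1.8e-5 * 284e-6 * 1.56e-12 / 8.00e-18
b = 9.97e-04 N*s/m


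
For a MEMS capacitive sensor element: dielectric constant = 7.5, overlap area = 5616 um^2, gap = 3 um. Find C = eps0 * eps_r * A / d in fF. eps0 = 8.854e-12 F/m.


Step 1: Convert area to m^2: A = 5616e-12 m^2
Step 2: Convert gap to m: d = 3e-6 m
Step 3: C = eps0 * eps_r * A / d
C = 8.854e-12 * 7.5 * 5616e-12 / 3e-6
Step 4: Convert to fF (multiply by 1e15).
C = 124.31 fF


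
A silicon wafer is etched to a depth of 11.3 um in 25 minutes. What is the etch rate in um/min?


Step 1: Etch rate = depth / time
Step 2: rate = 11.3 / 25
rate = 0.452 um/min


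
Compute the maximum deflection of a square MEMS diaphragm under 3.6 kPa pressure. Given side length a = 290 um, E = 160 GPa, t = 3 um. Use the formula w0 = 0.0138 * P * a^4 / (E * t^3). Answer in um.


Step 1: Convert pressure to compatible units (E is in GPa, so P in GPa).
P = 3.6 kPa = 3.6e-6 GPa
Step 2: Compute numerator: 0.0138 * P * a^4.
a^4 = 290^4 = 7072810000
numerator = 0.0138 * 3.6e-6 * 7072810000 = 3.5138e+02
Step 3: Compute denominator: E * t^3 = 160 * 3^3 = 4320
Step 4: w0 = numerator / denominator = 3.5138e+02 / 4320 = 0.0813 um


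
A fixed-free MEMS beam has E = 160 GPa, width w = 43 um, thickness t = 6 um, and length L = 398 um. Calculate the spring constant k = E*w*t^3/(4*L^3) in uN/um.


Step 1: Convert E to consistent units (1 GPa = 1000 uN/um^2).
E = 160 GPa = 160000 uN/um^2
Step 2: Compute t^3 = 6^3 = 216
Step 3: Compute L^3 = 398^3 = 63044792
Step 4: k = 160000 * 43 * 216 / (4 * 63044792)
k = 5.893 uN/um


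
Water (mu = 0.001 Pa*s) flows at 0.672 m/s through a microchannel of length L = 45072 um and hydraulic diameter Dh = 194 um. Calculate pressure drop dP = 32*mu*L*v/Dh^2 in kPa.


Step 1: Convert to SI: L = 45072e-6 m, Dh = 194e-6 m
Step 2: dP = 32 * 0.001 * 45072e-6 * 0.672 / (194e-6)^2
Step 3: dP = 25752.69 Pa
Step 4: Convert to kPa: dP = 25.75 kPa


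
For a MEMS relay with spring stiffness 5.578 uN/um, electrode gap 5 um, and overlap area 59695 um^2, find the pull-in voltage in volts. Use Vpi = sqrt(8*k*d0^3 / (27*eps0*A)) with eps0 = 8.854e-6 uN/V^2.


Step 1: Compute numerator: 8 * k * d0^3 = 8 * 5.578 * 5^3 = 5578.0
Step 2: Compute denominator: 27 * eps0 * A = 27 * 8.854e-6 * 59695 = 14.270567
Step 3: Vpi = sqrt(5578.0 / 14.270567)
Vpi = 19.77 V


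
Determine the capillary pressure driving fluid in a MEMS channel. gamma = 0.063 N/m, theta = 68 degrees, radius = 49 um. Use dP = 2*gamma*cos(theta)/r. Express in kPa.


Step 1: cos(68 deg) = 0.3746
Step 2: Convert r to m: r = 49e-6 m
Step 3: dP = 2 * 0.063 * 0.3746 / 49e-6 = 963.3 Pa
Step 4: Convert Pa to kPa (divide by 1000).
dP = 0.96 kPa


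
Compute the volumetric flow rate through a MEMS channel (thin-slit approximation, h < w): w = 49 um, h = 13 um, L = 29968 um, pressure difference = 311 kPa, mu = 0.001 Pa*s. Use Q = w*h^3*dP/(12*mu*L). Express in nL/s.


Step 1: Convert all dimensions to SI (meters).
w = 49e-6 m, h = 13e-6 m, L = 29968e-6 m, dP = 311e3 Pa
Step 2: Q = w * h^3 * dP / (12 * mu * L)
Q = 49e-6 * (13e-6)^3 * 311e3 / (12 * 0.001 * 29968e-6) = 9.31e-11 m^3/s
Step 3: Convert Q from m^3/s to nL/s (1 m^3 = 1e12 nL, so multiply by 1e12).
Q = 93.1 nL/s


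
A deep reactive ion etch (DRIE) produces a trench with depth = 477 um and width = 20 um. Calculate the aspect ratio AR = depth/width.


Step 1: AR = depth / width
Step 2: AR = 477 / 20
AR = 23.9


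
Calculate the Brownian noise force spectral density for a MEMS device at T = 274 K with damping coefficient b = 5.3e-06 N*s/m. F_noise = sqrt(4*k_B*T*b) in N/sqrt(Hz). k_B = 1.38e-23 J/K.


Step 1: Compute 4 * k_B * T * b
= 4 * 1.38e-23 * 274 * 5.3e-06
= 8.0161e-26 N^2/Hz
Step 2: F_noise = sqrt(8.0161e-26)
F_noise = 2.83e-13 N/sqrt(Hz)


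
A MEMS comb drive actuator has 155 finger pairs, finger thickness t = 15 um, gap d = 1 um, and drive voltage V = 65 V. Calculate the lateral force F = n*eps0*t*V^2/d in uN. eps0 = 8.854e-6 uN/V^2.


Step 1: Parameters: n=155, eps0=8.854e-6 uN/V^2, t=15 um, V=65 V, d=1 um
Step 2: V^2 = 4225
Step 3: F = 155 * 8.854e-6 * 15 * 4225 / 1
F = 86.974 uN


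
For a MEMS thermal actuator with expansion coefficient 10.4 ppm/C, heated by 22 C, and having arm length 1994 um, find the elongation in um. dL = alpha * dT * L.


Step 1: Convert CTE: alpha = 10.4 ppm/C = 10.4e-6 /C
Step 2: dL = 10.4e-6 * 22 * 1994
dL = 0.4562 um


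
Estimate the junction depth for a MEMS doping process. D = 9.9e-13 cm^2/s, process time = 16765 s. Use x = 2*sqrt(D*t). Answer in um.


Step 1: Compute D*t = 9.9e-13 * 16765 = 1.659735e-08 cm^2
Step 2: sqrt(D*t) = 1.28831e-04 cm
Step 3: x = 2 * 1.28831e-04 cm = 2.57662e-04 cm
Step 4: Convert to um (1 cm = 1e4 um): x = 2.577 um


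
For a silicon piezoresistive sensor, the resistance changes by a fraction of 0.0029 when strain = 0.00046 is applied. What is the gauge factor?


Step 1: Identify values.
dR/R = 0.0029, strain = 0.00046
Step 2: GF = (dR/R) / strain = 0.0029 / 0.00046
GF = 6.3


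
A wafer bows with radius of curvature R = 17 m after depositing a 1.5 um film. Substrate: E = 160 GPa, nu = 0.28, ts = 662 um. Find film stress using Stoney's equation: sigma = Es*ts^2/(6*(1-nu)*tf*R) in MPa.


Step 1: Compute numerator: Es * ts^2 = 160 * 662^2 = 70119040 (GPa*um^2)
Step 2: Compute denominator (R in um): 6*(1-nu)*tf*R = 6*0.72*1.5*17e6 = 110160000.0 (um^2)
Step 3: sigma (GPa) = 70119040 / 110160000.0 = 6.3652e-01 GPa
Step 4: Convert to MPa (x1000): sigma = 636.5 MPa


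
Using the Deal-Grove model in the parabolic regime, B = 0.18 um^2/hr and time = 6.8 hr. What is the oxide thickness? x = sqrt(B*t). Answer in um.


Step 1: Compute B*t = 0.18 * 6.8 = 1.224
Step 2: x = sqrt(1.224)
x = 1.106 um


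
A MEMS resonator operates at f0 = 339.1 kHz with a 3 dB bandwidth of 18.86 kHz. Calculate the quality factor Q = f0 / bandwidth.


Step 1: Q = f0 / bandwidth
Step 2: Q = 339.1 / 18.86
Q = 18.0


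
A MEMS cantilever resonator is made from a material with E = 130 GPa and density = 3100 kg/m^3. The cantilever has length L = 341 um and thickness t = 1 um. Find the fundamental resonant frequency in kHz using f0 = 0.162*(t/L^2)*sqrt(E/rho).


Step 1: Convert units to SI.
t_SI = 1e-6 m, L_SI = 341e-6 m
Step 2: Calculate sqrt(E/rho).
sqrt(130e9 / 3100) = 6475.76 m/s
Step 3: Compute f0.
f0 = 0.162 * 1e-6 / (341e-6)^2 * 6475.76 = 9021.9 Hz = 9.02 kHz


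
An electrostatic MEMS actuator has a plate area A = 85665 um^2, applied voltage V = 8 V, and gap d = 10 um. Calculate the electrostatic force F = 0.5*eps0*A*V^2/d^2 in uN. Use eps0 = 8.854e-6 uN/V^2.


Step 1: Identify parameters.
eps0 = 8.854e-6 uN/V^2, A = 85665 um^2, V = 8 V, d = 10 um
Step 2: Compute V^2 = 8^2 = 64
Step 3: Compute d^2 = 10^2 = 100
Step 4: F = 0.5 * 8.854e-6 * 85665 * 64 / 100
F = 0.243 uN


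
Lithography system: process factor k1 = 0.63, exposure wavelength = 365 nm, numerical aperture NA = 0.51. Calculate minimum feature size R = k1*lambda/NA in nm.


Step 1: Identify values: k1 = 0.63, lambda = 365 nm, NA = 0.51
Step 2: R = k1 * lambda / NA
R = 0.63 * 365 / 0.51
R = 450.9 nm


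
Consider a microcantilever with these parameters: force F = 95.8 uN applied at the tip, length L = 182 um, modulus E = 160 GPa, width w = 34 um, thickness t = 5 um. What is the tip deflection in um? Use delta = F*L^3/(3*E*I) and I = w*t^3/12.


Step 1: Calculate the second moment of area.
I = w * t^3 / 12 = 34 * 5^3 / 12 = 354.1667 um^4
Step 2: Convert E to consistent units (1 GPa = 1000 uN/um^2).
E = 160 GPa = 160000 uN/um^2
Step 3: Calculate tip deflection.
delta = F * L^3 / (3 * E * I)
delta = 95.8 * 182^3 / (3 * 160000 * 354.1667)
delta = 3.3973 um


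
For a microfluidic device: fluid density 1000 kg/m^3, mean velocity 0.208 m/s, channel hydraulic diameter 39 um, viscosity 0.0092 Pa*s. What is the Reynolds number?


Step 1: Convert Dh to meters: Dh = 39e-6 m
Step 2: Re = rho * v * Dh / mu
Re = 1000 * 0.208 * 39e-6 / 0.0092
Re = 0.882


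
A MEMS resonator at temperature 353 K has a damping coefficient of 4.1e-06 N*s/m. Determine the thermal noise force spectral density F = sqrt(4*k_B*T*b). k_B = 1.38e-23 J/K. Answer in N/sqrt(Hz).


Step 1: Compute 4 * k_B * T * b
= 4 * 1.38e-23 * 353 * 4.1e-06
= 7.9891e-26 N^2/Hz
Step 2: F_noise = sqrt(7.9891e-26)
F_noise = 2.83e-13 N/sqrt(Hz)


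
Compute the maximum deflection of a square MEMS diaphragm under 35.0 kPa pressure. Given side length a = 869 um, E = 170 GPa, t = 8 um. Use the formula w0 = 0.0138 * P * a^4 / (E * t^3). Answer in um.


Step 1: Convert pressure to compatible units (E is in GPa, so P in GPa).
P = 35.0 kPa = 35.0e-6 GPa
Step 2: Compute numerator: 0.0138 * P * a^4.
a^4 = 869^4 = 570268135921
numerator = 0.0138 * 35.0e-6 * 570268135921 = 2.754395e+05
Step 3: Compute denominator: E * t^3 = 170 * 8^3 = 87040
Step 4: w0 = numerator / denominator = 2.754395e+05 / 87040 = 3.1645 um


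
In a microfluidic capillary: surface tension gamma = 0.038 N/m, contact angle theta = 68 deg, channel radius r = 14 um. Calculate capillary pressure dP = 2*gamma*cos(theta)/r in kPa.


Step 1: cos(68 deg) = 0.3746
Step 2: Convert r to m: r = 14e-6 m
Step 3: dP = 2 * 0.038 * 0.3746 / 14e-6 = 2033.5 Pa
Step 4: Convert Pa to kPa (divide by 1000).
dP = 2.03 kPa


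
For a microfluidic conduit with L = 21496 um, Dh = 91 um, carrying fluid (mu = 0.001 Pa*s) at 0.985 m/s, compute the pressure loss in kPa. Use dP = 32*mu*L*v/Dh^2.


Step 1: Convert to SI: L = 21496e-6 m, Dh = 91e-6 m
Step 2: dP = 32 * 0.001 * 21496e-6 * 0.985 / (91e-6)^2
Step 3: dP = 81820.30 Pa
Step 4: Convert to kPa: dP = 81.82 kPa


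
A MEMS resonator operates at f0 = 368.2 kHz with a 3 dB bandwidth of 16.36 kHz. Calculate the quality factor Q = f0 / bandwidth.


Step 1: Q = f0 / bandwidth
Step 2: Q = 368.2 / 16.36
Q = 22.5


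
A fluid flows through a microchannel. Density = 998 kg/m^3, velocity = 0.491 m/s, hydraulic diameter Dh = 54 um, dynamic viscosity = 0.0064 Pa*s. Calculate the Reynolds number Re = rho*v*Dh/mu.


Step 1: Convert Dh to meters: Dh = 54e-6 m
Step 2: Re = rho * v * Dh / mu
Re = 998 * 0.491 * 54e-6 / 0.0064
Re = 4.135


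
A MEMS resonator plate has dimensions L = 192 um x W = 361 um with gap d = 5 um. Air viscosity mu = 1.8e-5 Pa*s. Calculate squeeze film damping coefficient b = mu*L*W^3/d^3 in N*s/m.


Step 1: Convert to SI.
L = 192e-6 m, W = 361e-6 m, d = 5e-6 m
Step 2: W^3 = (361e-6)^3 = 4.70e-11 m^3
Step 3: d^3 = (5e-6)^3 = 1.25e-16 m^3
Step 4: b = 1.8e-5 * 192e-6 * 4.70e-11 / 1.25e-16
b = 1.30e-03 N*s/m


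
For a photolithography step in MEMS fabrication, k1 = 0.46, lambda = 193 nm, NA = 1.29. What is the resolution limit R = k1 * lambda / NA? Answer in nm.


Step 1: Identify values: k1 = 0.46, lambda = 193 nm, NA = 1.29
Step 2: R = k1 * lambda / NA
R = 0.46 * 193 / 1.29
R = 68.8 nm


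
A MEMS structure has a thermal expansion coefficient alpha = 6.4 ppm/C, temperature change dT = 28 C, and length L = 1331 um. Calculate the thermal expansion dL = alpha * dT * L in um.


Step 1: Convert CTE: alpha = 6.4 ppm/C = 6.4e-6 /C
Step 2: dL = 6.4e-6 * 28 * 1331
dL = 0.2385 um


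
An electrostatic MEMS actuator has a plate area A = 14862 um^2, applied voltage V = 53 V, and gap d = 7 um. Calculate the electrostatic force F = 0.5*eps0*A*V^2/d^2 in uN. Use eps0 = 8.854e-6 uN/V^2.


Step 1: Identify parameters.
eps0 = 8.854e-6 uN/V^2, A = 14862 um^2, V = 53 V, d = 7 um
Step 2: Compute V^2 = 53^2 = 2809
Step 3: Compute d^2 = 7^2 = 49
Step 4: F = 0.5 * 8.854e-6 * 14862 * 2809 / 49
F = 3.772 uN


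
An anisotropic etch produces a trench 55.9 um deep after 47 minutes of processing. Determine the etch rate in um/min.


Step 1: Etch rate = depth / time
Step 2: rate = 55.9 / 47
rate = 1.189 um/min
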